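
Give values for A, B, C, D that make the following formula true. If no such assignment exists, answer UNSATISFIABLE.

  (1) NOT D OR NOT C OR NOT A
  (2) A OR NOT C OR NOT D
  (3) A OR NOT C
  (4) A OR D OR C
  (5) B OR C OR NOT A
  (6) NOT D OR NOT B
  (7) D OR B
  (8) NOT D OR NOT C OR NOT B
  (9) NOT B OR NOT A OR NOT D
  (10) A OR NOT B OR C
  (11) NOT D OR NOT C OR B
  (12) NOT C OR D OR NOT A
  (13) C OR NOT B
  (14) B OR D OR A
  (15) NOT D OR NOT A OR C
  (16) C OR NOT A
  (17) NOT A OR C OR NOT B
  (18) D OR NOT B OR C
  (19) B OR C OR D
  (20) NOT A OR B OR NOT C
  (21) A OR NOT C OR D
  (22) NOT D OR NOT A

Suppose A = false.
From the singleton clause (NOT C), C = false.
From the singleton clause (D), D = true.
From the singleton clause (NOT B), B = false.
Every clause now holds.

A=false, B=false, C=false, D=true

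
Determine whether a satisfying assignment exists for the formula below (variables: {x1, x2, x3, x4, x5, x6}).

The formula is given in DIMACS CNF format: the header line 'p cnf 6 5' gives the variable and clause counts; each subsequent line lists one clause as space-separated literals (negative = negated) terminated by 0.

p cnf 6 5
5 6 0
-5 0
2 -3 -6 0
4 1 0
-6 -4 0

From the singleton clause (¬x5), x5 = False.
From the singleton clause (x6), x6 = True.
From the singleton clause (¬x4), x4 = False.
From the singleton clause (x1), x1 = True.
Try x2 = True.
Every clause is now satisfied; x3 is unconstrained.
A satisfying assignment: x1 ↦ True, x2 ↦ True, x3 ↦ True, x4 ↦ False, x5 ↦ False, x6 ↦ True.

Yes, satisfiable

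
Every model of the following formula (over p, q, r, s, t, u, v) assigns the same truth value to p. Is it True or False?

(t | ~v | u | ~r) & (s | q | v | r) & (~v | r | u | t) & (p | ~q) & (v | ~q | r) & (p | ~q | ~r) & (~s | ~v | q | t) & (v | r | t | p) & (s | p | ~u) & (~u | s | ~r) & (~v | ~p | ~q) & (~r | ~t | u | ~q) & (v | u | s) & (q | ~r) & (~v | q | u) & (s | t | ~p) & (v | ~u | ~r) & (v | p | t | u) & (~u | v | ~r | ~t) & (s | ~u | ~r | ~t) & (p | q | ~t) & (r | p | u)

Suppose p = 0.
Unit clause (~q) forces q = 0.
Unit clause (~r) forces r = 0.
Unit clause (~t) forces t = 0.
Unit clause (v) forces v = 1.
Unit clause (u) forces u = 1.
Unit clause (~s) forces s = 0.
That conflicts with the unit clause (s).
So every satisfying assignment has p = True.

True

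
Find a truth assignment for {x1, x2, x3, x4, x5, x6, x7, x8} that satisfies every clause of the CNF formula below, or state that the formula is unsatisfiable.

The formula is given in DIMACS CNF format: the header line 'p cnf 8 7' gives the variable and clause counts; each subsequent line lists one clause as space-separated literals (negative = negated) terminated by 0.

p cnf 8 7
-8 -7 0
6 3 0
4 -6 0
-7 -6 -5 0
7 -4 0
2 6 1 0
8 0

x1: True, x2: False, x3: True, x4: False, x5: True, x6: False, x7: False, x8: True

(x8) alone gives x8 = True.
(¬x7) alone gives x7 = False.
(¬x4) alone gives x4 = False.
(¬x6) alone gives x6 = False.
(x3) alone gives x3 = True.
Suppose x2 = False.
(x1) alone gives x1 = True.
Every clause is now satisfied; x5 is unconstrained.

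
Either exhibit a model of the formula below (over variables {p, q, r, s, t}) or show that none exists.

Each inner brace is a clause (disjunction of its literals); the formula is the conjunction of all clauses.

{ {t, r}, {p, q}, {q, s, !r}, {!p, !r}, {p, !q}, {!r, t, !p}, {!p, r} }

Case t = true:
Case p = true:
The clause (!r) is unit, so r = false.
That conflicts with the unit clause (r).
That branch fails; take p = false instead.
The clause (q) is unit, so q = true.
That conflicts with the unit clause (!q).
Neither p = true nor p = false works.
That branch fails; take t = false instead.
The clause (r) is unit, so r = true.
The clause (!p) is unit, so p = false.
The clause (q) is unit, so q = true.
That conflicts with the unit clause (!q).
Neither t = true nor t = false works.

UNSATISFIABLE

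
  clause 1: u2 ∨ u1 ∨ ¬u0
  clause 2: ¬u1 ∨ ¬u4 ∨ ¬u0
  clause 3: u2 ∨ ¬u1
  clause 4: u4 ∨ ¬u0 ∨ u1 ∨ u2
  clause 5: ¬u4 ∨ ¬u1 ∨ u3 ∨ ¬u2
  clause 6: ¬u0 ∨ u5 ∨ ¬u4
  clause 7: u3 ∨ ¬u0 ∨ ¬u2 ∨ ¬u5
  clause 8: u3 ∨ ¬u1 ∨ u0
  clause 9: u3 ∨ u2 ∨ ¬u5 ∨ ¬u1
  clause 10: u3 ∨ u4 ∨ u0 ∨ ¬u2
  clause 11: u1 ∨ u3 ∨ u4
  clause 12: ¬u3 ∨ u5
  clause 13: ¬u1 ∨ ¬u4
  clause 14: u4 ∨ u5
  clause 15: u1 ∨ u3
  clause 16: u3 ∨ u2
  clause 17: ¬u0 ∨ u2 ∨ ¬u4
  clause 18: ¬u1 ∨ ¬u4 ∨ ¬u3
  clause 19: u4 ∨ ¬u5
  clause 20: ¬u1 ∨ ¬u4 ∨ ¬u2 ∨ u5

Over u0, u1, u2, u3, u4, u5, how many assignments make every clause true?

There are 2^6 = 64 truth assignments over (u0, u1, u2, u3, u4, u5).
Split on u1. With u1 = True, the clauses containing u1 are satisfied and ¬u1 drops from the rest; 0 of the 2^5 = 32 assignments to the other variables satisfy what remains.
With u1 = False, by the same count on the reduced clause set, 3 assignments work.
(One model: u0=F, u1=F, u2=F, u3=T, u4=T, u5=T.)
Total: 0 + 3 = 3.

3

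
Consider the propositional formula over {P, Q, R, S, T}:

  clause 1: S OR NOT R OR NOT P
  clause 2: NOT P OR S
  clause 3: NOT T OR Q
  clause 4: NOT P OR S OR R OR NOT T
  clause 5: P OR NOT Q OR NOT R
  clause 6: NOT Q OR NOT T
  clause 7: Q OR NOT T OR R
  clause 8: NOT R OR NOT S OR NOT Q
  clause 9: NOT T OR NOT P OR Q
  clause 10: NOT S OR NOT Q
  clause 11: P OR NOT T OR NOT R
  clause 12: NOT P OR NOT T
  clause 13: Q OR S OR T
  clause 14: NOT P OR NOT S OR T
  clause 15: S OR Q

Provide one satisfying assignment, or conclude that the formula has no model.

Case P = false:
Case T = false:
Case Q = true:
From the singleton clause (NOT R), R = false.
From the singleton clause (NOT S), S = false.
Every clause now holds.

P ↦ false; Q ↦ true; R ↦ false; S ↦ false; T ↦ false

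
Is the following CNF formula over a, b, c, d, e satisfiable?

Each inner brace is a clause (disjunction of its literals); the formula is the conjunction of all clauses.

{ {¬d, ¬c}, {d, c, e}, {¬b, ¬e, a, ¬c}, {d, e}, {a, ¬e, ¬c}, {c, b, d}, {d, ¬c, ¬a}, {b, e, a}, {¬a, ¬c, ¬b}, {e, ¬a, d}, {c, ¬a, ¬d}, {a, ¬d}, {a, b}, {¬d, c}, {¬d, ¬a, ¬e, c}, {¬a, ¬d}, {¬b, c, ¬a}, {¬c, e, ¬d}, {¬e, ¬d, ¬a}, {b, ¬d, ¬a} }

Yes, satisfiable

Branch on d: set d = False.
The clause (e) is unit, so e = True.
Branch on a: set a = False.
The clause (¬c) is unit, so c = False.
The clause (b) is unit, so b = True.
All clauses are satisfied.
A satisfying assignment: a=False; b=True; c=False; d=False; e=True.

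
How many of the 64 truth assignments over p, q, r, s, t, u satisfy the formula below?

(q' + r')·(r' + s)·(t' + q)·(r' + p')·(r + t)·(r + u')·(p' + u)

There are 2^6 = 64 truth assignments over (p, q, r, s, t, u).
Split on q. With q = 1, the clauses containing q are satisfied and q' drops from the rest; 2 of the 2^5 = 32 assignments to the other variables satisfy what remains.
With q = 0, by the same count on the reduced clause set, 2 assignments work.
(One model: p=F, q=F, r=T, s=T, t=F, u=F.)
Total: 2 + 2 = 4.

4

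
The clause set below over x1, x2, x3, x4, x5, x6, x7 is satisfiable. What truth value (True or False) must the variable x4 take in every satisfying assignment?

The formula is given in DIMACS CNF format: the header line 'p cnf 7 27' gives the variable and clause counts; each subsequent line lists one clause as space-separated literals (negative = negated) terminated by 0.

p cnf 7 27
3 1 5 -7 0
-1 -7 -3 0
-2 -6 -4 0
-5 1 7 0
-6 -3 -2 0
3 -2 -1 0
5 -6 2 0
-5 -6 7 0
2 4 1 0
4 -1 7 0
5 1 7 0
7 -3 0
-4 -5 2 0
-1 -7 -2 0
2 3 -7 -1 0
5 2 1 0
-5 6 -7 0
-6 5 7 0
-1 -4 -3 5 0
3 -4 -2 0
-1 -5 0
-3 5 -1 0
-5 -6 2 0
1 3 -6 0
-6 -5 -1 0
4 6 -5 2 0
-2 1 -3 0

Suppose x4 = False.
Suppose x2 = True.
Suppose x6 = False.
Suppose x3 = True.
From the singleton clause (x7), x7 = True.
From the singleton clause (¬x1), x1 = False.
Now (x1) is unsatisfied and unit — conflict.
Undo x3 and try x3 = False.
From the singleton clause (¬x1), x1 = False.
Suppose x5 = True.
From the singleton clause (x7), x7 = True.
Now (¬x7) is unsatisfied and unit — conflict.
Undo x5 and try x5 = False.
From the singleton clause (¬x7), x7 = False.
Now (x7) is unsatisfied and unit — conflict.
Either choice for x5 ends in contradiction.
Either choice for x3 ends in contradiction.
Undo x6 and try x6 = True.
From the singleton clause (¬x3), x3 = False.
From the singleton clause (¬x1), x1 = False.
Now (x1) is unsatisfied and unit — conflict.
Either choice for x6 ends in contradiction.
Undo x2 and try x2 = False.
From the singleton clause (x1), x1 = True.
From the singleton clause (x7), x7 = True.
From the singleton clause (¬x3), x3 = False.
Now (x3) is unsatisfied and unit — conflict.
Either choice for x2 ends in contradiction.
So every satisfying assignment has x4 = True.

True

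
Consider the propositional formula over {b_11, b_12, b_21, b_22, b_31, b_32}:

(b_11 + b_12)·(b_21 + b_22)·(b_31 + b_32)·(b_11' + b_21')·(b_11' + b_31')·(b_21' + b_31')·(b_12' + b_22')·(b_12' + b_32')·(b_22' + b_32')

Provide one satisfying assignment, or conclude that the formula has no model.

Try b_11 = 1.
Unit clause (b_21') forces b_21 = 0.
Unit clause (b_22) forces b_22 = 1.
Unit clause (b_31') forces b_31 = 0.
Unit clause (b_32) forces b_32 = 1.
Now (b_32') is unsatisfied and unit — conflict.
That branch fails; take b_11 = 0 instead.
Unit clause (b_12) forces b_12 = 1.
Unit clause (b_22') forces b_22 = 0.
Unit clause (b_21) forces b_21 = 1.
Unit clause (b_31') forces b_31 = 0.
Unit clause (b_32) forces b_32 = 1.
Now (b_32') is unsatisfied and unit — conflict.
Both values of b_11 lead to a conflict.

UNSATISFIABLE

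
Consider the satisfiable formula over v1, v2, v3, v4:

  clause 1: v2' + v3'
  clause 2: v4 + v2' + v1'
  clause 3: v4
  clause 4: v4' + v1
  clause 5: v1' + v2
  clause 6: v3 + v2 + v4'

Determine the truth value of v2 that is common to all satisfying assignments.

Suppose v2 = 0.
(v4) alone gives v4 = 1.
(v1) alone gives v1 = 1.
Now (v1') is unsatisfied and unit — conflict.
So every satisfying assignment has v2 = True.

True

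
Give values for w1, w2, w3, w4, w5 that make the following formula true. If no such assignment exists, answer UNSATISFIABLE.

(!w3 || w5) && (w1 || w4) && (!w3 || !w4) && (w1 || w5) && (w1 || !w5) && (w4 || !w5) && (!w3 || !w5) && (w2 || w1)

w1=true; w2=true; w3=false; w4=true; w5=true

Try w3 = false.
Try w1 = true.
Try w4 = true.
No clause remains; w2, w5 are free.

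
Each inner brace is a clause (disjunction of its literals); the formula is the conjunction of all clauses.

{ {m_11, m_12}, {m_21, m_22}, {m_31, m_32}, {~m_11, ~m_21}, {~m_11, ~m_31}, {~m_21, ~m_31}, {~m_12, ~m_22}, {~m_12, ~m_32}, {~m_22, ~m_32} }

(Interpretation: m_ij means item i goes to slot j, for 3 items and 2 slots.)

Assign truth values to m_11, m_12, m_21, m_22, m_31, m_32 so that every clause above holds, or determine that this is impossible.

Suppose m_11 = 1.
(~m_21) alone gives m_21 = 0.
(m_22) alone gives m_22 = 1.
(~m_31) alone gives m_31 = 0.
(m_32) alone gives m_32 = 1.
That conflicts with the unit clause (~m_32).
Undo m_11 and try m_11 = 0.
(m_12) alone gives m_12 = 1.
(~m_22) alone gives m_22 = 0.
(m_21) alone gives m_21 = 1.
(~m_31) alone gives m_31 = 0.
(m_32) alone gives m_32 = 1.
That conflicts with the unit clause (~m_32).
Both values of m_11 lead to a conflict.

UNSATISFIABLE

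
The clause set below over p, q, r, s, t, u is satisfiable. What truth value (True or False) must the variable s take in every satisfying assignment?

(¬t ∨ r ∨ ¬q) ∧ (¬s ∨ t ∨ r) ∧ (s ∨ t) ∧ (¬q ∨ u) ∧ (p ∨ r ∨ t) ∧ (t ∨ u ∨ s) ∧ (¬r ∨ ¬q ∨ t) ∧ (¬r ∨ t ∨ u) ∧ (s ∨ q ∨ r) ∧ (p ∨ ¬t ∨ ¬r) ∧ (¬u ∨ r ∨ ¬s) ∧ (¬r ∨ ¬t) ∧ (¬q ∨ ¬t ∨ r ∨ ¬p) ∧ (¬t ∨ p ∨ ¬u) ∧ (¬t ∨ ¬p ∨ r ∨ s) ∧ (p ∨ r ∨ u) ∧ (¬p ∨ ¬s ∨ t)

Suppose s = False.
(t) alone gives t = True.
(¬r) alone gives r = False.
(¬q) alone gives q = False.
Now (q) is unsatisfied and unit — conflict.
So every satisfying assignment has s = True.

True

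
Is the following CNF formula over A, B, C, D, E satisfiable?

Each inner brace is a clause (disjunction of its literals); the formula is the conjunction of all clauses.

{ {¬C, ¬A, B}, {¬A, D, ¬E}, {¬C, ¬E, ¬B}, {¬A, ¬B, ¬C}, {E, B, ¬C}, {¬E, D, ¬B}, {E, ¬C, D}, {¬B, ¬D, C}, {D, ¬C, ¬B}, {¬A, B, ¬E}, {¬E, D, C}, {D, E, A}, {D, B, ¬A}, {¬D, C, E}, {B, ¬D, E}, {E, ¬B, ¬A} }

Satisfiable

Try C = True.
Try A = False.
Try E = True.
The clause (¬B) is unit, so B = False.
All clauses hold; D can take either value.
A satisfying assignment: A: False; B: False; C: True; D: False; E: True.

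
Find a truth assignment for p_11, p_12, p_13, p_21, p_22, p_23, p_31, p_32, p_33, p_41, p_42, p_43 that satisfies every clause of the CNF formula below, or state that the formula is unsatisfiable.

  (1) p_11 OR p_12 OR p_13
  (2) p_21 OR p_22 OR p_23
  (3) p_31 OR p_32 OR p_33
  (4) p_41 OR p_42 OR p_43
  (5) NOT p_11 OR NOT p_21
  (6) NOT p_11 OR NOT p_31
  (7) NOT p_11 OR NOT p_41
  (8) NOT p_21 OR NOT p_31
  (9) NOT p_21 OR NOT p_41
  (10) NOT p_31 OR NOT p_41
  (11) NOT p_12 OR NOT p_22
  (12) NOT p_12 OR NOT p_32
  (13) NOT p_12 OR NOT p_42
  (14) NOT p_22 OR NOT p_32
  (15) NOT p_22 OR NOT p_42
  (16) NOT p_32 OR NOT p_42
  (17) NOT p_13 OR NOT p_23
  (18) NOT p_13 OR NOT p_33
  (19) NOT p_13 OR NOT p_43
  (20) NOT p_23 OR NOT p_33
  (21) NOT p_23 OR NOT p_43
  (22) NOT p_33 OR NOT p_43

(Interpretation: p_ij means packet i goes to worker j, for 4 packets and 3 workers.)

Case p_11 = false:
Case p_12 = true:
(NOT p_22) alone gives p_22 = false.
(NOT p_32) alone gives p_32 = false.
(NOT p_42) alone gives p_42 = false.
Case p_21 = true:
(NOT p_31) alone gives p_31 = false.
(p_33) alone gives p_33 = true.
(NOT p_41) alone gives p_41 = false.
(p_43) alone gives p_43 = true.
That conflicts with the unit clause (NOT p_43).
So p_21 must be the other value — set p_21 = false.
(p_23) alone gives p_23 = true.
(NOT p_13) alone gives p_13 = false.
(NOT p_33) alone gives p_33 = false.
(p_31) alone gives p_31 = true.
(NOT p_41) alone gives p_41 = false.
(p_43) alone gives p_43 = true.
That conflicts with the unit clause (NOT p_43).
Neither p_21 = true nor p_21 = false works.
So p_12 must be the other value — set p_12 = false.
(p_13) alone gives p_13 = true.
(NOT p_23) alone gives p_23 = false.
(NOT p_33) alone gives p_33 = false.
(NOT p_43) alone gives p_43 = false.
Case p_21 = true:
(NOT p_31) alone gives p_31 = false.
(p_32) alone gives p_32 = true.
(NOT p_41) alone gives p_41 = false.
(p_42) alone gives p_42 = true.
That conflicts with the unit clause (NOT p_42).
So p_21 must be the other value — set p_21 = false.
(p_22) alone gives p_22 = true.
(NOT p_32) alone gives p_32 = false.
(p_31) alone gives p_31 = true.
(NOT p_41) alone gives p_41 = false.
(p_42) alone gives p_42 = true.
That conflicts with the unit clause (NOT p_42).
Neither p_21 = true nor p_21 = false works.
Neither p_12 = true nor p_12 = false works.
So p_11 must be the other value — set p_11 = true.
(NOT p_21) alone gives p_21 = false.
(NOT p_31) alone gives p_31 = false.
(NOT p_41) alone gives p_41 = false.
Case p_22 = true:
(NOT p_12) alone gives p_12 = false.
(NOT p_32) alone gives p_32 = false.
(p_33) alone gives p_33 = true.
(NOT p_42) alone gives p_42 = false.
(p_43) alone gives p_43 = true.
That conflicts with the unit clause (NOT p_43).
So p_22 must be the other value — set p_22 = false.
(p_23) alone gives p_23 = true.
(NOT p_13) alone gives p_13 = false.
(NOT p_33) alone gives p_33 = false.
(p_32) alone gives p_32 = true.
(NOT p_12) alone gives p_12 = false.
(NOT p_42) alone gives p_42 = false.
(p_43) alone gives p_43 = true.
That conflicts with the unit clause (NOT p_43).
Neither p_22 = true nor p_22 = false works.
Neither p_11 = true nor p_11 = false works.

UNSATISFIABLE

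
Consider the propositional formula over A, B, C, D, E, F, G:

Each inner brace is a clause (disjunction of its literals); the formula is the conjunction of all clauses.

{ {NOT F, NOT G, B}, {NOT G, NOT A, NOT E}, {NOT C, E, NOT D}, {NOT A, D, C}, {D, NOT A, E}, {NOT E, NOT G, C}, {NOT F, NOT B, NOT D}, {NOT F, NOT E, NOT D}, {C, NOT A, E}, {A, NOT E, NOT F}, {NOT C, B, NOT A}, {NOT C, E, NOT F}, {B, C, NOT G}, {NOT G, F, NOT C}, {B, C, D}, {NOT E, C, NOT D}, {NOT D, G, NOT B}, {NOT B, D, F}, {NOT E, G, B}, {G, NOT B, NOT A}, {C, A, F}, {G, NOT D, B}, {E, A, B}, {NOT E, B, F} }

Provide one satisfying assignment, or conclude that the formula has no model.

A: false; B: true; C: false; D: false; E: false; F: true; G: false

Branch on F: set F = true.
Branch on G: set G = false.
Branch on B: set B = true.
The clause (NOT D) is unit, so D = false.
The clause (NOT A) is unit, so A = false.
The clause (NOT E) is unit, so E = false.
The clause (NOT C) is unit, so C = false.
All clauses are satisfied.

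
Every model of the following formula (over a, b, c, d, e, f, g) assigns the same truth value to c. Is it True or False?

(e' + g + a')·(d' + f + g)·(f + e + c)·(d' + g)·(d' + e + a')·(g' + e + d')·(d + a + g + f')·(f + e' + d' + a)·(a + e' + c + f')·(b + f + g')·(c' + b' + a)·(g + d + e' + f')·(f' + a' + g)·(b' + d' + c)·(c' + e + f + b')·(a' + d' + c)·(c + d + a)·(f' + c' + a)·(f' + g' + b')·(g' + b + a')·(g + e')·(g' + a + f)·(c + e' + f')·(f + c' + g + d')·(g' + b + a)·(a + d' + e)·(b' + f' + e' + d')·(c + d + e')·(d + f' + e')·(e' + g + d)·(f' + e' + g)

Suppose c = 0.
Case f = 1:
From the singleton clause (e'), e = 0.
Case d = 0:
From the singleton clause (a), a = 1.
From the singleton clause (g), g = 1.
From the singleton clause (b'), b = 0.
But (b) is also a unit clause — contradiction.
So d must be the other value — set d = 1.
From the singleton clause (g), g = 1.
But (g') is also a unit clause — contradiction.
Both values of d lead to a conflict.
So f must be the other value — set f = 0.
From the singleton clause (e), e = 1.
From the singleton clause (g), g = 1.
From the singleton clause (b), b = 1.
From the singleton clause (d'), d = 0.
But (d) is also a unit clause — contradiction.
Both values of f lead to a conflict.
So every satisfying assignment has c = True.

True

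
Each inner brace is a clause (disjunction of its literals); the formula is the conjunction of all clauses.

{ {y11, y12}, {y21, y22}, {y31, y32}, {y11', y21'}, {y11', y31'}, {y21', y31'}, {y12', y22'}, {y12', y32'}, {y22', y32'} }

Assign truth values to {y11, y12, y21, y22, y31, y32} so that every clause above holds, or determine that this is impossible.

Suppose y11 = 1.
The clause (y21') is unit, so y21 = 0.
The clause (y22) is unit, so y22 = 1.
The clause (y31') is unit, so y31 = 0.
The clause (y32) is unit, so y32 = 1.
That conflicts with the unit clause (y32').
Undo y11 and try y11 = 0.
The clause (y12) is unit, so y12 = 1.
The clause (y22') is unit, so y22 = 0.
The clause (y21) is unit, so y21 = 1.
The clause (y31') is unit, so y31 = 0.
The clause (y32) is unit, so y32 = 1.
That conflicts with the unit clause (y32').
Either choice for y11 ends in contradiction.

UNSATISFIABLE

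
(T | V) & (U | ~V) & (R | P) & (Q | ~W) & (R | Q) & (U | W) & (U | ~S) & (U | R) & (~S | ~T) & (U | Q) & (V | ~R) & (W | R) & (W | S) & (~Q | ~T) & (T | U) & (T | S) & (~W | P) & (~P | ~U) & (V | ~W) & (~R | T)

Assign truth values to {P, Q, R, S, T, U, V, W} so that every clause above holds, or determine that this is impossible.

UNSATISFIABLE

Branch on T: set T = 1.
From the singleton clause (~S), S = 0.
From the singleton clause (W), W = 1.
From the singleton clause (Q), Q = 1.
But (~Q) is also a unit clause — contradiction.
That branch fails; take T = 0 instead.
From the singleton clause (V), V = 1.
From the singleton clause (U), U = 1.
From the singleton clause (S), S = 1.
From the singleton clause (~P), P = 0.
From the singleton clause (R), R = 1.
But (~R) is also a unit clause — contradiction.
Either choice for T ends in contradiction.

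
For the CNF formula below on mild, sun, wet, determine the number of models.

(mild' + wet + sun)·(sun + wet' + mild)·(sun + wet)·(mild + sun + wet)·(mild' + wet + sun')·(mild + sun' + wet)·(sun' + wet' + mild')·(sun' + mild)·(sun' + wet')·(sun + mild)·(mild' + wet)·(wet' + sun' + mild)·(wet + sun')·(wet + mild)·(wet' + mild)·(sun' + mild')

There are 2^3 = 8 truth assignments over (mild, sun, wet).
Check each against the 16 clauses (columns in the order mild, sun, wet):
  F F F  ✗ fails (sun + wet)
  F F T  ✗ fails (sun + wet' + mild)
  F T F  ✗ fails (mild + sun' + wet)
  F T T  ✗ fails (sun' + mild)
  T F F  ✗ fails (mild' + wet + sun)
  T F T  ✓ satisfies all
  T T F  ✗ fails (mild' + wet + sun')
  T T T  ✗ fails (sun' + wet' + mild')
1 of the 8 rows is a model.

1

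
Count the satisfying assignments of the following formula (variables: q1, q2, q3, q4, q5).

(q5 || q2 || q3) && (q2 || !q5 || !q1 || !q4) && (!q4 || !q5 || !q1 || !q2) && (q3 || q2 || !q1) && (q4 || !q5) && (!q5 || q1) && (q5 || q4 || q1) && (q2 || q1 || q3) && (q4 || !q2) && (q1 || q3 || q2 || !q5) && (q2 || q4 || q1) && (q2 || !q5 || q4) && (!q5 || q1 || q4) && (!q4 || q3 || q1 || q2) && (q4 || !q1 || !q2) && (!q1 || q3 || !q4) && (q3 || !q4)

There are 2^5 = 32 truth assignments over (q1, q2, q3, q4, q5).
Split on q1. With q1 = true, the clauses containing q1 are satisfied and !q1 drops from the rest; 3 of the 2^4 = 16 assignments to the other variables satisfy what remains.
With q1 = false, by the same count on the reduced clause set, 2 assignments work.
(One model: q1=F, q2=F, q3=T, q4=T, q5=F.)
Total: 3 + 2 = 5.

5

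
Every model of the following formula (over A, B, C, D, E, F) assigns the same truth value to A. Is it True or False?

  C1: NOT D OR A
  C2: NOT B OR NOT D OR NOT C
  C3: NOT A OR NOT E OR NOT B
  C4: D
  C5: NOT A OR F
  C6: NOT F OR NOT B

Suppose A = false.
From the singleton clause (NOT D), D = false.
But (D) is also a unit clause — contradiction.
So every satisfying assignment has A = True.

True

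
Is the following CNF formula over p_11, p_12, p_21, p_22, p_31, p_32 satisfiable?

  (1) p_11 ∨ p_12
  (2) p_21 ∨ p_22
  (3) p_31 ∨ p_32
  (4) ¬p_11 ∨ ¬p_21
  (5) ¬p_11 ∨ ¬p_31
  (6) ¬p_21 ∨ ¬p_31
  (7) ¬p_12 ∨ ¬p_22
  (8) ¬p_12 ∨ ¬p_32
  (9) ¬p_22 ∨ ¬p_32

Case p_11 = True:
The clause (¬p_21) is unit, so p_21 = False.
The clause (p_22) is unit, so p_22 = True.
The clause (¬p_31) is unit, so p_31 = False.
The clause (p_32) is unit, so p_32 = True.
That conflicts with the unit clause (¬p_32).
Backtrack on p_11: now try p_11 = False.
The clause (p_12) is unit, so p_12 = True.
The clause (¬p_22) is unit, so p_22 = False.
The clause (p_21) is unit, so p_21 = True.
The clause (¬p_31) is unit, so p_31 = False.
The clause (p_32) is unit, so p_32 = True.
That conflicts with the unit clause (¬p_32).
Either choice for p_11 ends in contradiction.
No assignment satisfies every clause.

Unsatisfiable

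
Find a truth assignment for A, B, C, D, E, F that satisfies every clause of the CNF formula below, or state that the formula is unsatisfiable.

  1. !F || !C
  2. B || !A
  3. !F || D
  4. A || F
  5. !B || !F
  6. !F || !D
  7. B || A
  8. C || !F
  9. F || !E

Branch on F: set F = false.
Unit clause (A) forces A = true.
Unit clause (B) forces B = true.
Unit clause (!E) forces E = false.
All clauses hold; C, D can take either value.

A=true,  B=true,  C=true,  D=true,  E=false,  F=false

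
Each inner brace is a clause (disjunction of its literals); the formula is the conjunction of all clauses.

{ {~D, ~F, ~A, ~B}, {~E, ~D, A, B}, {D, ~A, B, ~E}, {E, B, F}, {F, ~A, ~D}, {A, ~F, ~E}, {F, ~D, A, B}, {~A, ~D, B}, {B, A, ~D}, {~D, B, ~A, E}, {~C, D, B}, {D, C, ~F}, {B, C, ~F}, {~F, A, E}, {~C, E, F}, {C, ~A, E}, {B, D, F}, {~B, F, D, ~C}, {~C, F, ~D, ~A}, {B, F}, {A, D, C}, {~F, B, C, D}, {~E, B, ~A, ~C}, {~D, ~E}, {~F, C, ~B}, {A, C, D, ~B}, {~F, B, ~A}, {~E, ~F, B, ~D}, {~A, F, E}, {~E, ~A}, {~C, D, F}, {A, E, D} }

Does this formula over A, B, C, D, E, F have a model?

Yes

Try B = 1.
Try D = 1.
(~E) alone gives E = 0.
Try F = 0.
(~A) alone gives A = 0.
(~C) alone gives C = 0.
Every clause now holds.
A satisfying assignment: A: 0; B: 1; C: 0; D: 1; E: 0; F: 0.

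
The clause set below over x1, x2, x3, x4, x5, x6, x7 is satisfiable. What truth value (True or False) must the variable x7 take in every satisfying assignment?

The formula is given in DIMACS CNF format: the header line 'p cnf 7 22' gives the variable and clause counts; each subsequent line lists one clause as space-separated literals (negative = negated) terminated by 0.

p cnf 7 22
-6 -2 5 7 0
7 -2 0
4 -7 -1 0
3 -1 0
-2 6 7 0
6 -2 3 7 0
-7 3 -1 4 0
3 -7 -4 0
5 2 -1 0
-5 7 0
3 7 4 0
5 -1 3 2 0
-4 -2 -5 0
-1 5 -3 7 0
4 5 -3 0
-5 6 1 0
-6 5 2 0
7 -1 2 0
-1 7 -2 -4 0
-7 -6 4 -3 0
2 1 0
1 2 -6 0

Suppose x7 = False.
(¬x2) alone gives x2 = False.
(¬x5) alone gives x5 = False.
(¬x1) alone gives x1 = False.
That conflicts with the unit clause (x1).
So every satisfying assignment has x7 = True.

True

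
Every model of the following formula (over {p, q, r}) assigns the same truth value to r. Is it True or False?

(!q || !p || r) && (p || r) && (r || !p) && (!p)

True

Suppose r = false.
(p) alone gives p = true.
But (!p) is also a unit clause — contradiction.
So every satisfying assignment has r = True.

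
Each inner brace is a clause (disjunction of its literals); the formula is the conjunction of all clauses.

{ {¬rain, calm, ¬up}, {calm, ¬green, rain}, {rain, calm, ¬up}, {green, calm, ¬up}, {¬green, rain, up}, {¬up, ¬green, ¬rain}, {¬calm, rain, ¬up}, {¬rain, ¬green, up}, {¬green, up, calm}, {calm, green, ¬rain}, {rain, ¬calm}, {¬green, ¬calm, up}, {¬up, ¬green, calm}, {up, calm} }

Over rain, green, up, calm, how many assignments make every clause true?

2

There are 2^4 = 16 truth assignments over (rain, green, up, calm).
Check each against the 14 clauses (columns in the order rain, green, up, calm):
  F F F F  ✗ fails (up ∨ calm)
  F F F T  ✗ fails (rain ∨ ¬calm)
  F F T F  ✗ fails (rain ∨ calm ∨ ¬up)
  F F T T  ✗ fails (¬calm ∨ rain ∨ ¬up)
  F T F F  ✗ fails (calm ∨ ¬green ∨ rain)
  F T F T  ✗ fails (¬green ∨ rain ∨ up)
  F T T F  ✗ fails (calm ∨ ¬green ∨ rain)
  F T T T  ✗ fails (¬calm ∨ rain ∨ ¬up)
  T F F F  ✗ fails (calm ∨ green ∨ ¬rain)
  T F F T  ✓ satisfies all
  T F T F  ✗ fails (¬rain ∨ calm ∨ ¬up)
  T F T T  ✓ satisfies all
  T T F F  ✗ fails (¬rain ∨ ¬green ∨ up)
  T T F T  ✗ fails (¬rain ∨ ¬green ∨ up)
  T T T F  ✗ fails (¬rain ∨ calm ∨ ¬up)
  T T T T  ✗ fails (¬up ∨ ¬green ∨ ¬rain)
2 of the 16 rows are models.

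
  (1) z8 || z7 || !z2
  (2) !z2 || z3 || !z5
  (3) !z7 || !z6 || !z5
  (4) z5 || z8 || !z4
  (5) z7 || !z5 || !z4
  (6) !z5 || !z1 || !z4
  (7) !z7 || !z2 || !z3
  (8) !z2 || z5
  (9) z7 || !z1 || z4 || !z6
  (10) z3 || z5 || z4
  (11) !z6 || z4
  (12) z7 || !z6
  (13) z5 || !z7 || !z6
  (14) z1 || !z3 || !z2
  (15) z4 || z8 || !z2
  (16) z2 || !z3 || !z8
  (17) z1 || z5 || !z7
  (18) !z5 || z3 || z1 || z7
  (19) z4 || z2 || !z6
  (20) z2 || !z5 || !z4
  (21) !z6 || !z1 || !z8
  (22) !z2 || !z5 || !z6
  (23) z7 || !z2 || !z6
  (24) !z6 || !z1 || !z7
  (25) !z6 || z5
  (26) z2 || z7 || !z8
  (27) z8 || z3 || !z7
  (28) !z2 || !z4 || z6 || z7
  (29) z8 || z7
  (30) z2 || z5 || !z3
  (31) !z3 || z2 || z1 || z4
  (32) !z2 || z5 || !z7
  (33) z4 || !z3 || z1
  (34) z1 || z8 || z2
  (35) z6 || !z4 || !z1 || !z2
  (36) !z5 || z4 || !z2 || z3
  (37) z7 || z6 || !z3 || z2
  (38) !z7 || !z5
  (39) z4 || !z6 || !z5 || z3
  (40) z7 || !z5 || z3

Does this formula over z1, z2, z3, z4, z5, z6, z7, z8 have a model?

Try z2 = false.
Try z6 = false.
Try z3 = false.
Try z5 = false.
(z4) alone gives z4 = true.
(z8) alone gives z8 = true.
(z7) alone gives z7 = true.
(z1) alone gives z1 = true.
This assignment satisfies each clause.
A satisfying assignment: z1 ↦ true; z2 ↦ false; z3 ↦ false; z4 ↦ true; z5 ↦ false; z6 ↦ false; z7 ↦ true; z8 ↦ true.

Yes, satisfiable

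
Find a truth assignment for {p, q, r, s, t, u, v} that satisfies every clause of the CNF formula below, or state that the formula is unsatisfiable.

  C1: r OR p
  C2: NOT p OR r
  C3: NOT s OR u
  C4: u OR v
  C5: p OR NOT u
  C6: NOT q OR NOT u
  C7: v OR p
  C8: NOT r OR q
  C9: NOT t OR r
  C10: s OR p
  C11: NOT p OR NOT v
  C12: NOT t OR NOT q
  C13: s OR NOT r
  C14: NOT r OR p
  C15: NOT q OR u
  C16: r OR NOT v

UNSATISFIABLE

Suppose r = true.
Unit clause (q) forces q = true.
Unit clause (NOT u) forces u = false.
But (u) is also a unit clause — contradiction.
Undo r and try r = false.
Unit clause (p) forces p = true.
But (NOT p) is also a unit clause — contradiction.
Both values of r lead to a conflict.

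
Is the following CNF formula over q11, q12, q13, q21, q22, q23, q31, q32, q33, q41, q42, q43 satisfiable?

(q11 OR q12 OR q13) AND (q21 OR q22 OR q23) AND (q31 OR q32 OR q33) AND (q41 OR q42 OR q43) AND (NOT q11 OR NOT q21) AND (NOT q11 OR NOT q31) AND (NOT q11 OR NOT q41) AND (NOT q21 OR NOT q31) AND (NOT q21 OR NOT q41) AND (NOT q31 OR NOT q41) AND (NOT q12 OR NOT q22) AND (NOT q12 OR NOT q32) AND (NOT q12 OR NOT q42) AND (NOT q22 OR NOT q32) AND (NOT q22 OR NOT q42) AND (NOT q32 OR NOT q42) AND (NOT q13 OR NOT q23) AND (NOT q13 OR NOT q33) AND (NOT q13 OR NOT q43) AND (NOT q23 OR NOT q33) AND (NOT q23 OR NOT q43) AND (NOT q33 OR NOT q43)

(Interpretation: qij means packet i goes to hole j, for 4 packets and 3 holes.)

No

Suppose q11 = false.
Suppose q12 = true.
Unit clause (NOT q22) forces q22 = false.
Unit clause (NOT q32) forces q32 = false.
Unit clause (NOT q42) forces q42 = false.
Suppose q21 = true.
Unit clause (NOT q31) forces q31 = false.
Unit clause (q33) forces q33 = true.
Unit clause (NOT q41) forces q41 = false.
Unit clause (q43) forces q43 = true.
But (NOT q43) is also a unit clause — contradiction.
So q21 must be the other value — set q21 = false.
Unit clause (q23) forces q23 = true.
Unit clause (NOT q13) forces q13 = false.
Unit clause (NOT q33) forces q33 = false.
Unit clause (q31) forces q31 = true.
Unit clause (NOT q41) forces q41 = false.
Unit clause (q43) forces q43 = true.
But (NOT q43) is also a unit clause — contradiction.
Both values of q21 lead to a conflict.
So q12 must be the other value — set q12 = false.
Unit clause (q13) forces q13 = true.
Unit clause (NOT q23) forces q23 = false.
Unit clause (NOT q33) forces q33 = false.
Unit clause (NOT q43) forces q43 = false.
Suppose q21 = true.
Unit clause (NOT q31) forces q31 = false.
Unit clause (q32) forces q32 = true.
Unit clause (NOT q41) forces q41 = false.
Unit clause (q42) forces q42 = true.
But (NOT q42) is also a unit clause — contradiction.
So q21 must be the other value — set q21 = false.
Unit clause (q22) forces q22 = true.
Unit clause (NOT q32) forces q32 = false.
Unit clause (q31) forces q31 = true.
Unit clause (NOT q41) forces q41 = false.
Unit clause (q42) forces q42 = true.
But (NOT q42) is also a unit clause — contradiction.
Both values of q21 lead to a conflict.
Both values of q12 lead to a conflict.
So q11 must be the other value — set q11 = true.
Unit clause (NOT q21) forces q21 = false.
Unit clause (NOT q31) forces q31 = false.
Unit clause (NOT q41) forces q41 = false.
Suppose q22 = true.
Unit clause (NOT q12) forces q12 = false.
Unit clause (NOT q32) forces q32 = false.
Unit clause (q33) forces q33 = true.
Unit clause (NOT q42) forces q42 = false.
Unit clause (q43) forces q43 = true.
But (NOT q43) is also a unit clause — contradiction.
So q22 must be the other value — set q22 = false.
Unit clause (q23) forces q23 = true.
Unit clause (NOT q13) forces q13 = false.
Unit clause (NOT q33) forces q33 = false.
Unit clause (q32) forces q32 = true.
Unit clause (NOT q12) forces q12 = false.
Unit clause (NOT q42) forces q42 = false.
Unit clause (q43) forces q43 = true.
But (NOT q43) is also a unit clause — contradiction.
Both values of q22 lead to a conflict.
Both values of q11 lead to a conflict.
No assignment satisfies every clause.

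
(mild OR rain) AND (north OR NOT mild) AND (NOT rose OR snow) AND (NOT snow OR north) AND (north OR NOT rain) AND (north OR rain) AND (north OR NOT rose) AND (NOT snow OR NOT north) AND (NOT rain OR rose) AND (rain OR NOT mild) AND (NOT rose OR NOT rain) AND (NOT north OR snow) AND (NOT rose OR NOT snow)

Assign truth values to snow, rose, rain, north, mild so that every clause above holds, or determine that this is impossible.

UNSATISFIABLE

Suppose mild = true.
The clause (north) is unit, so north = true.
The clause (NOT snow) is unit, so snow = false.
Now (snow) is unsatisfied and unit — conflict.
Undo mild and try mild = false.
The clause (rain) is unit, so rain = true.
The clause (north) is unit, so north = true.
The clause (NOT snow) is unit, so snow = false.
Now (snow) is unsatisfied and unit — conflict.
Either choice for mild ends in contradiction.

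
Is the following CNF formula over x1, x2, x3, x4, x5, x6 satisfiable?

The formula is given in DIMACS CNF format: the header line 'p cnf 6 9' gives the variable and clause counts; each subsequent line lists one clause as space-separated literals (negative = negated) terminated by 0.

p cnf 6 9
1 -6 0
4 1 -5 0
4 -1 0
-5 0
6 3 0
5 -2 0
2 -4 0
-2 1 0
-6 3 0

The clause (¬x5) is unit, so x5 = False.
The clause (¬x2) is unit, so x2 = False.
The clause (¬x4) is unit, so x4 = False.
The clause (¬x1) is unit, so x1 = False.
The clause (¬x6) is unit, so x6 = False.
The clause (x3) is unit, so x3 = True.
Every clause now holds.
A satisfying assignment: x1=False,  x2=False,  x3=True,  x4=False,  x5=False,  x6=False.

Yes, satisfiable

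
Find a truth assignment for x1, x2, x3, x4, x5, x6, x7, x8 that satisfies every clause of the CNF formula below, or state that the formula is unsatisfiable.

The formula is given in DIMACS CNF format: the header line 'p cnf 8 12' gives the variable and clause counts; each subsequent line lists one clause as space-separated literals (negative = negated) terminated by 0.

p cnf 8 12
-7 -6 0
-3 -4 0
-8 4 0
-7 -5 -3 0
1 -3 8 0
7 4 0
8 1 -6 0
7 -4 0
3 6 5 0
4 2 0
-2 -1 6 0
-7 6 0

UNSATISFIABLE

Suppose x7 = False.
Unit clause (x4) forces x4 = True.
That conflicts with the unit clause (¬x4).
So x7 must be the other value — set x7 = True.
Unit clause (¬x6) forces x6 = False.
That conflicts with the unit clause (x6).
Either choice for x7 ends in contradiction.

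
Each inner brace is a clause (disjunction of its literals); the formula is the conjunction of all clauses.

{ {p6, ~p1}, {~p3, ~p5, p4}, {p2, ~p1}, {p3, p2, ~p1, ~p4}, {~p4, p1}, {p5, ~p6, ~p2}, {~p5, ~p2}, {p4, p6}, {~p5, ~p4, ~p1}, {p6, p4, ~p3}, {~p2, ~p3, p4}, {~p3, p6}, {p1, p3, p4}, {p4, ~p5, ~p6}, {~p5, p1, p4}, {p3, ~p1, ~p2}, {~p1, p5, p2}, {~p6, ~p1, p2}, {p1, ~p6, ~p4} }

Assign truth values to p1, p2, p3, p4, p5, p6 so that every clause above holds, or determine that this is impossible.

p1=0; p2=0; p3=1; p4=0; p5=0; p6=1

Branch on p6: set p6 = 1.
Branch on p2: set p2 = 0.
From the singleton clause (~p1), p1 = 0.
From the singleton clause (~p4), p4 = 0.
From the singleton clause (p3), p3 = 1.
From the singleton clause (~p5), p5 = 0.
This assignment satisfies each clause.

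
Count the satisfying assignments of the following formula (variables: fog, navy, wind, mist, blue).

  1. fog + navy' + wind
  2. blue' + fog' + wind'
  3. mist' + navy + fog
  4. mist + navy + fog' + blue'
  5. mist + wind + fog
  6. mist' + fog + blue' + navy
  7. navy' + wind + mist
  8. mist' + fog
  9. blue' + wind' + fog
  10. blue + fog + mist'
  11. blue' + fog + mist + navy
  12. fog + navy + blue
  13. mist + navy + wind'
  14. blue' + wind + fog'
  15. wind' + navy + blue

There are 2^5 = 32 truth assignments over (fog, navy, wind, mist, blue).
Split on mist. With mist = 1, the clauses containing mist are satisfied and mist' drops from the rest; 3 of the 2^4 = 16 assignments to the other variables satisfy what remains.
With mist = 0, by the same count on the reduced clause set, 3 assignments work.
(One model: fog=F, navy=T, wind=T, mist=F, blue=F.)
Total: 3 + 3 = 6.

6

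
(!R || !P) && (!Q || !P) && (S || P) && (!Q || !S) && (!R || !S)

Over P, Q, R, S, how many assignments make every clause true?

3

There are 2^4 = 16 truth assignments over (P, Q, R, S).
Split on Q. With Q = true, the clauses containing Q are satisfied and !Q drops from the rest; 0 of the 2^3 = 8 assignments to the other variables satisfy what remains.
With Q = false, by the same count on the reduced clause set, 3 assignments work.
(One model: P=F, Q=F, R=F, S=T.)
Total: 0 + 3 = 3.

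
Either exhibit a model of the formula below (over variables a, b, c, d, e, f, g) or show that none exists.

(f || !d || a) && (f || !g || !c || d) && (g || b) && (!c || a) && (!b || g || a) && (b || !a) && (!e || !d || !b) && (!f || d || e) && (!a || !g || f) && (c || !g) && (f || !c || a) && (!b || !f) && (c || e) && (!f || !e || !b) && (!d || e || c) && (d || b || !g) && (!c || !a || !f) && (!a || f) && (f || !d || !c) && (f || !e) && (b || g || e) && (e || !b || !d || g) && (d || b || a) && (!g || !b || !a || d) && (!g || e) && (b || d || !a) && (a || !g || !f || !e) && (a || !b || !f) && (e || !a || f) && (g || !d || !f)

UNSATISFIABLE

Suppose g = true.
Unit clause (c) forces c = true.
Unit clause (a) forces a = true.
Unit clause (b) forces b = true.
Unit clause (f) forces f = true.
That conflicts with the unit clause (!f).
That branch fails; take g = false instead.
Unit clause (b) forces b = true.
Unit clause (a) forces a = true.
Unit clause (!f) forces f = false.
That conflicts with the unit clause (f).
Neither g = true nor g = false works.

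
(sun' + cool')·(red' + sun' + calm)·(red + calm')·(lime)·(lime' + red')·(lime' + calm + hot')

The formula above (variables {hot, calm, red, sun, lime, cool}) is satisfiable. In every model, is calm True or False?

False

Suppose calm = 1.
From the singleton clause (red), red = 1.
From the singleton clause (lime), lime = 1.
But (lime') is also a unit clause — contradiction.
So every satisfying assignment has calm = False.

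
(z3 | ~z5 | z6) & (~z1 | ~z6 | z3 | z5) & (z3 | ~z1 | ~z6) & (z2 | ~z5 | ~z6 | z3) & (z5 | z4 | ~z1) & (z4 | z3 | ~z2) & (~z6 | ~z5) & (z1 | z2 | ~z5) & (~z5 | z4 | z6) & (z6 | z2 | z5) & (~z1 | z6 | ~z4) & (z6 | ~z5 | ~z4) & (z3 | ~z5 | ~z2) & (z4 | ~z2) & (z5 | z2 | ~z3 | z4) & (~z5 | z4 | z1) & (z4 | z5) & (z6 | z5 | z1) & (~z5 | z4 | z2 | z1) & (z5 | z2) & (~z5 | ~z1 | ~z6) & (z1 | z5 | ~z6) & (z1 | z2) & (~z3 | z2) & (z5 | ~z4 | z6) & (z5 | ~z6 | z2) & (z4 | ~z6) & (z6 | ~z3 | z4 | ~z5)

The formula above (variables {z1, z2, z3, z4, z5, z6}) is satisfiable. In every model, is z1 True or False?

True

Suppose z1 = 0.
(z2) alone gives z2 = 1.
(z4) alone gives z4 = 1.
Case z6 = 0:
(~z5) alone gives z5 = 0.
That conflicts with the unit clause (z5).
That branch fails; take z6 = 1 instead.
(~z5) alone gives z5 = 0.
That conflicts with the unit clause (z5).
Neither z6 = 1 nor z6 = 0 works.
So every satisfying assignment has z1 = True.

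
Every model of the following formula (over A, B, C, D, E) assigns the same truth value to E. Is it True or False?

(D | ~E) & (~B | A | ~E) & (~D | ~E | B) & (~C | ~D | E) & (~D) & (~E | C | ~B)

False

Suppose E = 1.
From the singleton clause (D), D = 1.
Now (~D) is unsatisfied and unit — conflict.
So every satisfying assignment has E = False.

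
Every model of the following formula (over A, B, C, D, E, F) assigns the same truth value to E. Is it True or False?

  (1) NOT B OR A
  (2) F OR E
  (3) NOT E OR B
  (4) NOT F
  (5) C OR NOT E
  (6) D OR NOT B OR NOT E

Suppose E = false.
From the singleton clause (F), F = true.
Now (NOT F) is unsatisfied and unit — conflict.
So every satisfying assignment has E = True.

True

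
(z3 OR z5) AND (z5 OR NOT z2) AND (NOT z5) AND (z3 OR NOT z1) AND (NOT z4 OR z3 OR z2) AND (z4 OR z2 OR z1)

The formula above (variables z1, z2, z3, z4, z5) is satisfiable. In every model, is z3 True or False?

True

Suppose z3 = false.
From the singleton clause (z5), z5 = true.
But (NOT z5) is also a unit clause — contradiction.
So every satisfying assignment has z3 = True.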